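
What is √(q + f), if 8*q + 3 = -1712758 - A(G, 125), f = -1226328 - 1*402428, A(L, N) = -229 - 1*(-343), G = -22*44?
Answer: I*√29485846/4 ≈ 1357.5*I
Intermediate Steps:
G = -968
A(L, N) = 114 (A(L, N) = -229 + 343 = 114)
f = -1628756 (f = -1226328 - 402428 = -1628756)
q = -1712875/8 (q = -3/8 + (-1712758 - 1*114)/8 = -3/8 + (-1712758 - 114)/8 = -3/8 + (⅛)*(-1712872) = -3/8 - 214109 = -1712875/8 ≈ -2.1411e+5)
√(q + f) = √(-1712875/8 - 1628756) = √(-14742923/8) = I*√29485846/4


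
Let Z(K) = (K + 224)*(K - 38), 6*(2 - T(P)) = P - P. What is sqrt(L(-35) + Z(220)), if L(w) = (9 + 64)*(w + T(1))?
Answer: 3*sqrt(8711) ≈ 280.00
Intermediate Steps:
T(P) = 2 (T(P) = 2 - (P - P)/6 = 2 - 1/6*0 = 2 + 0 = 2)
L(w) = 146 + 73*w (L(w) = (9 + 64)*(w + 2) = 73*(2 + w) = 146 + 73*w)
Z(K) = (-38 + K)*(224 + K) (Z(K) = (224 + K)*(-38 + K) = (-38 + K)*(224 + K))
sqrt(L(-35) + Z(220)) = sqrt((146 + 73*(-35)) + (-8512 + 220**2 + 186*220)) = sqrt((146 - 2555) + (-8512 + 48400 + 40920)) = sqrt(-2409 + 80808) = sqrt(78399) = 3*sqrt(8711)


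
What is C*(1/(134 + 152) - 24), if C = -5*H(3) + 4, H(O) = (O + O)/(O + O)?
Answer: 6863/286 ≈ 23.996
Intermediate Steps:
H(O) = 1 (H(O) = (2*O)/((2*O)) = (2*O)*(1/(2*O)) = 1)
C = -1 (C = -5*1 + 4 = -5 + 4 = -1)
C*(1/(134 + 152) - 24) = -(1/(134 + 152) - 24) = -(1/286 - 24) = -1*(-6863/286) = 6863/286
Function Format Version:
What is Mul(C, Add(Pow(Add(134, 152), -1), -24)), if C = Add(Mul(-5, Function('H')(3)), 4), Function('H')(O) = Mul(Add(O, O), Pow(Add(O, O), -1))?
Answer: Rational(6863, 286) ≈ 23.996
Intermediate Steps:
Function('H')(O) = 1 (Function('H')(O) = Mul(Mul(2, O), Pow(Mul(2, O), -1)) = Mul(Mul(2, O), Mul(Rational(1, 2), Pow(O, -1))) = 1)
C = -1 (C = Add(Mul(-5, 1), 4) = Add(-5, 4) = -1)
Mul(C, Add(Pow(Add(134, 152), -1), -24)) = Mul(-1, Add(Pow(Add(134, 152), -1), -24)) = Mul(-1, Add(Pow(286, -1), -24)) = Mul(-1, Add(Rational(1, 286), -24)) = Mul(-1, Rational(-6863, 286)) = Rational(6863, 286)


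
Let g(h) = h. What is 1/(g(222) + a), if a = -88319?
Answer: -1/88097 ≈ -1.1351e-5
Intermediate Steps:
1/(g(222) + a) = 1/(222 - 88319) = 1/(-88097) = -1/88097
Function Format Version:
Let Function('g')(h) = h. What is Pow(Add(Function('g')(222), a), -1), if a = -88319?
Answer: Rational(-1, 88097) ≈ -1.1351e-5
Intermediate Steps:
Pow(Add(Function('g')(222), a), -1) = Pow(Add(222, -88319), -1) = Pow(-88097, -1) = Rational(-1, 88097)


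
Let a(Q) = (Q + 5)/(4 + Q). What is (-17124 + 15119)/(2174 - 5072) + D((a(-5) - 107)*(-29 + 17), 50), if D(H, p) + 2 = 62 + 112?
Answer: 500461/2898 ≈ 172.69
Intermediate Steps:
a(Q) = (5 + Q)/(4 + Q)
D(H, p) = 172 (D(H, p) = -2 + (62 + 112) = -2 + 174 = 172)
(-17124 + 15119)/(2174 - 5072) + D((a(-5) - 107)*(-29 + 17), 50) = (-17124 + 15119)/(2174 - 5072) + 172 = -2005/(-2898) + 172 = -2005*(-1/2898) + 172 = 2005/2898 + 172 = 500461/2898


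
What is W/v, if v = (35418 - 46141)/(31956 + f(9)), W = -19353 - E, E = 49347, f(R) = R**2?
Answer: 2200941900/10723 ≈ 2.0525e+5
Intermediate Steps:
W = -68700 (W = -19353 - 1*49347 = -19353 - 49347 = -68700)
v = -10723/32037 (v = (35418 - 46141)/(31956 + 9**2) = -10723/(31956 + 81) = -10723/32037 ≈ -0.33471)
W/v = -68700/(-10723/32037) = -68700*(-32037/10723) = 2200941900/10723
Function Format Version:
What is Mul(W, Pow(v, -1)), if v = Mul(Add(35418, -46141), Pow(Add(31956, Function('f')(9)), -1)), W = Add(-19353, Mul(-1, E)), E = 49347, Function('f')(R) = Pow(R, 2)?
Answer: Rational(2200941900, 10723) ≈ 2.0525e+5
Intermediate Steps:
W = -68700 (W = Add(-19353, Mul(-1, 49347)) = Add(-19353, -49347) = -68700)
v = Rational(-10723, 32037) (v = Mul(Add(35418, -46141), Pow(Add(31956, Pow(9, 2)), -1)) = Mul(-10723, Pow(Add(31956, 81), -1)) = Mul(-10723, Pow(32037, -1)) = Mul(-10723, Rational(1, 32037)) = Rational(-10723, 32037) ≈ -0.33471)
Mul(W, Pow(v, -1)) = Mul(-68700, Pow(Rational(-10723, 32037), -1)) = Mul(-68700, Rational(-32037, 10723)) = Rational(2200941900, 10723)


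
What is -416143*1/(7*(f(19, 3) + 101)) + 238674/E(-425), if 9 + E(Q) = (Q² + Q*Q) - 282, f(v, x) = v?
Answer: -21430010711/43315080 ≈ -494.75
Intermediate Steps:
E(Q) = -291 + 2*Q² (E(Q) = -9 + ((Q² + Q*Q) - 282) = -9 + ((Q² + Q²) - 282) = -9 + (2*Q² - 282) = -9 + (-282 + 2*Q²) = -291 + 2*Q²)
-416143*1/(7*(f(19, 3) + 101)) + 238674/E(-425) = -416143*1/(7*(19 + 101)) + 238674/(-291 + 2*(-425)²) = -416143/(120*7) + 238674/(-291 + 2*180625) = -416143/840 + 238674/(-291 + 361250) = -416143*1/840 + 238674/360959 = -59449/120 + 238674*(1/360959) = -59449/120 + 238674/360959 = -21430010711/43315080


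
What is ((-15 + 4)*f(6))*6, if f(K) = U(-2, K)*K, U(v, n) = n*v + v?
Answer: 5544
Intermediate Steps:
U(v, n) = v + n*v
f(K) = K*(-2 - 2*K) (f(K) = (-2*(1 + K))*K = (-2 - 2*K)*K = K*(-2 - 2*K))
((-15 + 4)*f(6))*6 = ((-15 + 4)*(2*6*(-1 - 1*6)))*6 = -22*6*(-1 - 6)*6 = -22*6*(-7)*6 = -11*(-84)*6 = 924*6 = 5544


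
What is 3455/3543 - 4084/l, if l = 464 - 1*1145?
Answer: 1869163/268087 ≈ 6.9722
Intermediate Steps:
l = -681 (l = 464 - 1145 = -681)
3455/3543 - 4084/l = 3455/3543 - 4084/(-681) = 3455*(1/3543) - 4084*(-1/681) = 3455/3543 + 4084/681 = 1869163/268087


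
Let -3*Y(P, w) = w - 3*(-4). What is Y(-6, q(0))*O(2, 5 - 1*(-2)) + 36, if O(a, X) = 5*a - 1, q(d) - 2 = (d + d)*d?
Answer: -6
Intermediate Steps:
q(d) = 2 + 2*d² (q(d) = 2 + (d + d)*d = 2 + (2*d)*d = 2 + 2*d²)
Y(P, w) = -4 - w/3 (Y(P, w) = -(w - 3*(-4))/3 = -(w + 12)/3 = -(12 + w)/3 = -4 - w/3)
O(a, X) = -1 + 5*a
Y(-6, q(0))*O(2, 5 - 1*(-2)) + 36 = (-4 - (2 + 2*0²)/3)*(-1 + 5*2) + 36 = (-4 - (2 + 2*0)/3)*(-1 + 10) + 36 = (-4 - (2 + 0)/3)*9 + 36 = (-4 - ⅓*2)*9 + 36 = (-4 - ⅔)*9 + 36 = -14/3*9 + 36 = -42 + 36 = -6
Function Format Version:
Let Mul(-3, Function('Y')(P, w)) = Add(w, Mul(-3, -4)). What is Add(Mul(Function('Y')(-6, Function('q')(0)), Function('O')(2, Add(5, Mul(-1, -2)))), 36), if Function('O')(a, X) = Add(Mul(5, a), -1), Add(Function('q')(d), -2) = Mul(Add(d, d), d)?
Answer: -6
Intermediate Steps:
Function('q')(d) = Add(2, Mul(2, Pow(d, 2))) (Function('q')(d) = Add(2, Mul(Add(d, d), d)) = Add(2, Mul(Mul(2, d), d)) = Add(2, Mul(2, Pow(d, 2))))
Function('Y')(P, w) = Add(-4, Mul(Rational(-1, 3), w)) (Function('Y')(P, w) = Mul(Rational(-1, 3), Add(w, Mul(-3, -4))) = Mul(Rational(-1, 3), Add(w, 12)) = Mul(Rational(-1, 3), Add(12, w)) = Add(-4, Mul(Rational(-1, 3), w)))
Function('O')(a, X) = Add(-1, Mul(5, a))
Add(Mul(Function('Y')(-6, Function('q')(0)), Function('O')(2, Add(5, Mul(-1, -2)))), 36) = Add(Mul(Add(-4, Mul(Rational(-1, 3), Add(2, Mul(2, Pow(0, 2))))), Add(-1, Mul(5, 2))), 36) = Add(Mul(Add(-4, Mul(Rational(-1, 3), Add(2, Mul(2, 0)))), Add(-1, 10)), 36) = Add(Mul(Add(-4, Mul(Rational(-1, 3), Add(2, 0))), 9), 36) = Add(Mul(Add(-4, Mul(Rational(-1, 3), 2)), 9), 36) = Add(Mul(Add(-4, Rational(-2, 3)), 9), 36) = Add(Mul(Rational(-14, 3), 9), 36) = Add(-42, 36) = -6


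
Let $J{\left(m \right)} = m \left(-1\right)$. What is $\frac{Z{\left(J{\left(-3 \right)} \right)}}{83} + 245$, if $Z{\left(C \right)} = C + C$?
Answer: $\frac{20341}{83} \approx 245.07$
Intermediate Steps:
$J{\left(m \right)} = - m$
$Z{\left(C \right)} = 2 C$
$\frac{Z{\left(J{\left(-3 \right)} \right)}}{83} + 245 = \frac{2 \left(\left(-1\right) \left(-3\right)\right)}{83} + 245 = 2 \cdot 3 \cdot \frac{1}{83} + 245 = 6 \cdot \frac{1}{83} + 245 = \frac{6}{83} + 245 = \frac{20341}{83}$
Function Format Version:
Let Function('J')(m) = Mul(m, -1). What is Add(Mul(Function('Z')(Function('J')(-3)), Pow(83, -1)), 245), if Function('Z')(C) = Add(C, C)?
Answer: Rational(20341, 83) ≈ 245.07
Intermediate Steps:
Function('J')(m) = Mul(-1, m)
Function('Z')(C) = Mul(2, C)
Add(Mul(Function('Z')(Function('J')(-3)), Pow(83, -1)), 245) = Add(Mul(Mul(2, Mul(-1, -3)), Pow(83, -1)), 245) = Add(Mul(Mul(2, 3), Rational(1, 83)), 245) = Add(Mul(6, Rational(1, 83)), 245) = Add(Rational(6, 83), 245) = Rational(20341, 83)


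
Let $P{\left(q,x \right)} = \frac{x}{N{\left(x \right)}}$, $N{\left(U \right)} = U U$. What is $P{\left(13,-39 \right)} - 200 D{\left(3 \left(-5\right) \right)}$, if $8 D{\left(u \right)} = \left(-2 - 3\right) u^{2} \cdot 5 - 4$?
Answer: $\frac{5488274}{39} \approx 1.4073 \cdot 10^{5}$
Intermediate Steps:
$N{\left(U \right)} = U^{2}$
$P{\left(q,x \right)} = \frac{1}{x}$ ($P{\left(q,x \right)} = \frac{x}{x^{2}} = \frac{1}{x}$)
$D{\left(u \right)} = - \frac{1}{2} - \frac{25 u^{2}}{8}$ ($D{\left(u \right)} = \frac{\left(-2 - 3\right) u^{2} \cdot 5 - 4}{8} = \frac{- 5 u^{2} \cdot 5 - 4}{8} = \frac{- 25 u^{2} - 4}{8} = \frac{-4 - 25 u^{2}}{8} = - \frac{1}{2} - \frac{25 u^{2}}{8}$)
$P{\left(13,-39 \right)} - 200 D{\left(3 \left(-5\right) \right)} = \frac{1}{-39} - 200 \left(- \frac{1}{2} - \frac{25 \left(3 \left(-5\right)\right)^{2}}{8}\right) = - \frac{1}{39} - 200 \left(- \frac{1}{2} - \frac{25 \left(-15\right)^{2}}{8}\right) = - \frac{1}{39} - 200 \left(- \frac{1}{2} - \frac{5625}{8}\right) = - \frac{1}{39} - -140725 = - \frac{1}{39} + 140725 = \frac{5488274}{39}$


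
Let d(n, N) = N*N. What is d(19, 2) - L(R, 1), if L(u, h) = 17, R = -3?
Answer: -13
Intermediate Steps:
d(n, N) = N**2
d(19, 2) - L(R, 1) = 2**2 - 1*17 = 4 - 17 = -13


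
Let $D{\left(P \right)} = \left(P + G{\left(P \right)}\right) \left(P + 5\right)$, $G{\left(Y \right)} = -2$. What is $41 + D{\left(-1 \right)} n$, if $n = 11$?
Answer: $-91$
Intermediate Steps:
$D{\left(P \right)} = \left(-2 + P\right) \left(5 + P\right)$ ($D{\left(P \right)} = \left(P - 2\right) \left(P + 5\right) = \left(-2 + P\right) \left(5 + P\right)$)
$41 + D{\left(-1 \right)} n = 41 + \left(-10 + \left(-1\right)^{2} + 3 \left(-1\right)\right) 11 = 41 + \left(-10 + 1 - 3\right) 11 = 41 - 132 = -91$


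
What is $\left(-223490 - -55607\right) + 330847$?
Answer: $162964$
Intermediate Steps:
$\left(-223490 - -55607\right) + 330847 = \left(-223490 + 55607\right) + 330847 = -167883 + 330847 = 162964$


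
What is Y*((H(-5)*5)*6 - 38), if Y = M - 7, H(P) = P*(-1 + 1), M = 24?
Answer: -646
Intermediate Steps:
H(P) = 0 (H(P) = P*0 = 0)
Y = 17 (Y = 24 - 7 = 17)
Y*((H(-5)*5)*6 - 38) = 17*((0*5)*6 - 38) = 17*(0*6 - 38) = 17*(0 - 38) = 17*(-38) = -646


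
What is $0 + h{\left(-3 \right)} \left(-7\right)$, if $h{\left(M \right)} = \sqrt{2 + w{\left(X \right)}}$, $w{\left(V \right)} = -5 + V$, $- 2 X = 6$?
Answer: $- 7 i \sqrt{6} \approx - 17.146 i$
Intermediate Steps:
$X = -3$ ($X = \left(- \frac{1}{2}\right) 6 = -3$)
$h{\left(M \right)} = i \sqrt{6}$ ($h{\left(M \right)} = \sqrt{2 - 8} = \sqrt{-6} = i \sqrt{6}$)
$0 + h{\left(-3 \right)} \left(-7\right) = 0 + i \sqrt{6} \left(-7\right) = 0 - 7 i \sqrt{6} = - 7 i \sqrt{6}$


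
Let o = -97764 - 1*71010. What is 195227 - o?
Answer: 364001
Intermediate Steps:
o = -168774 (o = -97764 - 71010 = -168774)
195227 - o = 195227 - 1*(-168774) = 195227 + 168774 = 364001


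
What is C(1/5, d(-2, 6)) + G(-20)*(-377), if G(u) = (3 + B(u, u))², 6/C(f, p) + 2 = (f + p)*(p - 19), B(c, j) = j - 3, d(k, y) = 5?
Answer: -28199615/187 ≈ -1.5080e+5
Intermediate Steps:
B(c, j) = -3 + j
C(f, p) = 6/(-2 + (-19 + p)*(f + p)) (C(f, p) = 6/(-2 + (f + p)*(p - 19)) = 6/(-2 + (f + p)*(-19 + p)) = 6/(-2 + (-19 + p)*(f + p)))
G(u) = u² (G(u) = (3 + (-3 + u))² = u²)
C(1/5, d(-2, 6)) + G(-20)*(-377) = 6/(-2 + 5² - 19/5 - 19*5 + 5/5) + (-20)²*(-377) = 6/(-2 + 25 - 19*⅕ - 95 + (⅕)*5) + 400*(-377) = 6/(-2 + 25 - 19/5 - 95 + 1) - 150800 = 6/(-374/5) - 150800 = 6*(-5/374) - 150800 = -15/187 - 150800 = -28199615/187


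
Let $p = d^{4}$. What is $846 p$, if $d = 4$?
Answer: $216576$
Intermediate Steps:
$p = 256$ ($p = 4^{4} = 256$)
$846 p = 846 \cdot 256 = 216576$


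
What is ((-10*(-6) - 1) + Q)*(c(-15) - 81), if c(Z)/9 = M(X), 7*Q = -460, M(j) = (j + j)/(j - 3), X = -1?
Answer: 7191/14 ≈ 513.64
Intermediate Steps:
M(j) = 2*j/(-3 + j) (M(j) = (2*j)/(-3 + j) = 2*j/(-3 + j))
Q = -460/7 (Q = (1/7)*(-460) = -460/7 ≈ -65.714)
c(Z) = 9/2 (c(Z) = 9*(2*(-1)/(-3 - 1)) = 9*(2*(-1)/(-4)) = 9*(2*(-1)*(-1/4)) = 9*(1/2) = 9/2)
((-10*(-6) - 1) + Q)*(c(-15) - 81) = ((-10*(-6) - 1) - 460/7)*(9/2 - 81) = ((60 - 1) - 460/7)*(-153/2) = (59 - 460/7)*(-153/2) = -47/7*(-153/2) = 7191/14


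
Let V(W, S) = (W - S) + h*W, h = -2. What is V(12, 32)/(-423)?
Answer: 44/423 ≈ 0.10402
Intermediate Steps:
V(W, S) = -S - W (V(W, S) = (W - S) - 2*W = -S - W)
V(12, 32)/(-423) = (-1*32 - 1*12)/(-423) = (-32 - 12)*(-1/423) = -44*(-1/423) = 44/423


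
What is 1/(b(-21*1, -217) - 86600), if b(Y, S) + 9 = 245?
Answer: -1/86364 ≈ -1.1579e-5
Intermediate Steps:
b(Y, S) = 236 (b(Y, S) = -9 + 245 = 236)
1/(b(-21*1, -217) - 86600) = 1/(236 - 86600) = 1/(-86364) = -1/86364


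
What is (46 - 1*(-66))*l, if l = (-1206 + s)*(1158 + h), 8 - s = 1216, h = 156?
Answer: -355263552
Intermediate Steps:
s = -1208 (s = 8 - 1*1216 = 8 - 1216 = -1208)
l = -3171996 (l = (-1206 - 1208)*(1158 + 156) = -2414*1314 = -3171996)
(46 - 1*(-66))*l = (46 - 1*(-66))*(-3171996) = (46 + 66)*(-3171996) = 112*(-3171996) = -355263552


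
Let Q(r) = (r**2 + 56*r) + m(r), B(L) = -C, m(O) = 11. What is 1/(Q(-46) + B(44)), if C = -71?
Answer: -1/378 ≈ -0.0026455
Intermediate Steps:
B(L) = 71 (B(L) = -1*(-71) = 71)
Q(r) = 11 + r**2 + 56*r (Q(r) = (r**2 + 56*r) + 11 = 11 + r**2 + 56*r)
1/(Q(-46) + B(44)) = 1/((11 + (-46)**2 + 56*(-46)) + 71) = 1/((11 + 2116 - 2576) + 71) = 1/(-449 + 71) = 1/(-378) = -1/378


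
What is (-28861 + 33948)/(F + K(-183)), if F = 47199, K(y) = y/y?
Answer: 5087/47200 ≈ 0.10778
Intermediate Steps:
K(y) = 1
(-28861 + 33948)/(F + K(-183)) = (-28861 + 33948)/(47199 + 1) = 5087/47200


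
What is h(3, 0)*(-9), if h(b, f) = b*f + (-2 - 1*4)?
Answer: 54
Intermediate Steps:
h(b, f) = -6 + b*f (h(b, f) = b*f + (-2 - 4) = b*f - 6 = -6 + b*f)
h(3, 0)*(-9) = (-6 + 3*0)*(-9) = (-6 + 0)*(-9) = -6*(-9) = 54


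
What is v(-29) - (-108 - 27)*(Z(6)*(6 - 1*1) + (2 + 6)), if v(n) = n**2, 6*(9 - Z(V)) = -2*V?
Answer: 9346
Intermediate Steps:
Z(V) = 9 + V/3 (Z(V) = 9 - (-1)*V/3 = 9 + V/3)
v(-29) - (-108 - 27)*(Z(6)*(6 - 1*1) + (2 + 6)) = (-29)**2 - (-108 - 27)*((9 + (1/3)*6)*(6 - 1*1) + (2 + 6)) = 841 - (-135)*((9 + 2)*(6 - 1) + 8) = 841 - (-135)*(11*5 + 8) = 841 - (-135)*(55 + 8) = 841 - (-135)*63 = 841 - 1*(-8505) = 841 + 8505 = 9346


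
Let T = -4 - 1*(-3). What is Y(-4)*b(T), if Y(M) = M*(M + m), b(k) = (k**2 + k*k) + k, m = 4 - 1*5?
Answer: 20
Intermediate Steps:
m = -1 (m = 4 - 5 = -1)
T = -1 (T = -4 + 3 = -1)
b(k) = k + 2*k**2 (b(k) = (k**2 + k**2) + k = 2*k**2 + k = k + 2*k**2)
Y(M) = M*(-1 + M) (Y(M) = M*(M - 1) = M*(-1 + M))
Y(-4)*b(T) = (-4*(-1 - 4))*(-(1 + 2*(-1))) = (-4*(-5))*(-(1 - 2)) = 20*(-1*(-1)) = 20*1 = 20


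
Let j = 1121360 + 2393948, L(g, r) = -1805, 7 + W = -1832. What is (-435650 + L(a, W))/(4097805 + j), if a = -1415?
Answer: -437455/7613113 ≈ -0.057461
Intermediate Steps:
W = -1839 (W = -7 - 1832 = -1839)
j = 3515308
(-435650 + L(a, W))/(4097805 + j) = (-435650 - 1805)/(4097805 + 3515308) = -437455/7613113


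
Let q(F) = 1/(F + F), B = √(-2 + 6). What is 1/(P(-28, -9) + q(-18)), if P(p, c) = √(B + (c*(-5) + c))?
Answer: 36/49247 + 1296*√38/49247 ≈ 0.16296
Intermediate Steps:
B = 2 (B = √4 = 2)
P(p, c) = √(2 - 4*c) (P(p, c) = √(2 + (c*(-5) + c)) = √(2 + (-5*c + c)) = √(2 - 4*c))
q(F) = 1/(2*F)
1/(P(-28, -9) + q(-18)) = 1/(√(2 - 4*(-9)) + (½)/(-18)) = 1/(√(2 + 36) + (½)*(-1/18)) = 1/(√38 - 1/36) = 1/(-1/36 + √38)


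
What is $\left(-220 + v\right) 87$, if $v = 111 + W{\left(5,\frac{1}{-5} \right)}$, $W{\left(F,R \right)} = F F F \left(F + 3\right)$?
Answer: $77517$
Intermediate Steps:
$W{\left(F,R \right)} = F^{3} \left(3 + F\right)$ ($W{\left(F,R \right)} = F^{2} F \left(3 + F\right) = F^{3} \left(3 + F\right)$)
$v = 1111$ ($v = 111 + 5^{3} \left(3 + 5\right) = 111 + 125 \cdot 8 = 111 + 1000 = 1111$)
$\left(-220 + v\right) 87 = \left(-220 + 1111\right) 87 = 891 \cdot 87 = 77517$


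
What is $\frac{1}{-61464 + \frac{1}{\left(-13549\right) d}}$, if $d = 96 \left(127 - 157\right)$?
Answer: $- \frac{39021120}{2398394119679} \approx -1.627 \cdot 10^{-5}$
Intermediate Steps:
$d = -2880$ ($d = 96 \left(-30\right) = -2880$)
$\frac{1}{-61464 + \frac{1}{\left(-13549\right) d}} = \frac{1}{-61464 + \frac{1}{\left(-13549\right) \left(-2880\right)}} = \frac{1}{-61464 - - \frac{1}{39021120}} = \frac{1}{-61464 + \frac{1}{39021120}} = \frac{1}{- \frac{2398394119679}{39021120}} = - \frac{39021120}{2398394119679}$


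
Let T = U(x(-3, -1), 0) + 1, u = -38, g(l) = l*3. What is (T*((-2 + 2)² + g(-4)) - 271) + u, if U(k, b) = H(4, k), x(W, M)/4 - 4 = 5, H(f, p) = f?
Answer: -369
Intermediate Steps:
x(W, M) = 36 (x(W, M) = 16 + 4*5 = 16 + 20 = 36)
U(k, b) = 4
g(l) = 3*l
T = 5 (T = 4 + 1 = 5)
(T*((-2 + 2)² + g(-4)) - 271) + u = (5*((-2 + 2)² + 3*(-4)) - 271) - 38 = (5*(0² - 12) - 271) - 38 = (5*(0 - 12) - 271) - 38 = (5*(-12) - 271) - 38 = (-60 - 271) - 38 = -331 - 38 = -369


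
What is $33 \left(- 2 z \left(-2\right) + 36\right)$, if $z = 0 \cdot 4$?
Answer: $1188$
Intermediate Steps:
$z = 0$
$33 \left(- 2 z \left(-2\right) + 36\right) = 33 \left(\left(-2\right) 0 \left(-2\right) + 36\right) = 33 \left(0 \left(-2\right) + 36\right) = 33 \left(0 + 36\right) = 33 \cdot 36 = 1188$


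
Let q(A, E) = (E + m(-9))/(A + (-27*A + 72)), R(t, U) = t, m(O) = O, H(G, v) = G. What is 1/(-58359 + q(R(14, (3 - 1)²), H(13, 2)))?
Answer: -73/4260208 ≈ -1.7135e-5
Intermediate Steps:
q(A, E) = (-9 + E)/(72 - 26*A) (q(A, E) = (E - 9)/(A + (-27*A + 72)) = (-9 + E)/(A + (72 - 27*A)) = (-9 + E)/(72 - 26*A))
1/(-58359 + q(R(14, (3 - 1)²), H(13, 2))) = 1/(-58359 + (9 - 1*13)/(2*(-36 + 13*14))) = 1/(-58359 + (9 - 13)/(2*(-36 + 182))) = 1/(-58359 + (½)*(-4)/146) = 1/(-58359 + (½)*(1/146)*(-4)) = 1/(-58359 - 1/73) = 1/(-4260208/73) = -73/4260208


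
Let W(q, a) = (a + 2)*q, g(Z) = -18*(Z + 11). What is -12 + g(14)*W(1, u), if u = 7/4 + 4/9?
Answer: -3799/2 ≈ -1899.5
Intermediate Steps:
u = 79/36 (u = 7*(¼) + 4*(⅑) = 7/4 + 4/9 = 79/36 ≈ 2.1944)
g(Z) = -198 - 18*Z (g(Z) = -18*(11 + Z) = -198 - 18*Z)
W(q, a) = q*(2 + a) (W(q, a) = (2 + a)*q = q*(2 + a))
-12 + g(14)*W(1, u) = -12 + (-198 - 18*14)*(1*(2 + 79/36)) = -12 + (-198 - 252)*(1*(151/36)) = -12 - 450*151/36 = -12 - 3775/2 = -3799/2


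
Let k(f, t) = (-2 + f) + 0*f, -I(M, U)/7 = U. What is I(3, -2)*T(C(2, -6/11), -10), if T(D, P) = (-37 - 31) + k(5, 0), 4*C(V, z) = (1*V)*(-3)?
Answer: -910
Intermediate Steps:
I(M, U) = -7*U
C(V, z) = -3*V/4 (C(V, z) = ((1*V)*(-3))/4 = (V*(-3))/4 = (-3*V)/4 = -3*V/4)
k(f, t) = -2 + f (k(f, t) = (-2 + f) + 0 = -2 + f)
T(D, P) = -65 (T(D, P) = (-37 - 31) + (-2 + 5) = -68 + 3 = -65)
I(3, -2)*T(C(2, -6/11), -10) = -7*(-2)*(-65) = 14*(-65) = -910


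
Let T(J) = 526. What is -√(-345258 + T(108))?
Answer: -2*I*√86183 ≈ -587.14*I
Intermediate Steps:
-√(-345258 + T(108)) = -√(-345258 + 526) = -√(-344732) = -2*I*√86183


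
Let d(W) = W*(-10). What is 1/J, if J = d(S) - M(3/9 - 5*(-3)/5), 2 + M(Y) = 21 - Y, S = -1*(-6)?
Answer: -3/227 ≈ -0.013216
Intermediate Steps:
S = 6
M(Y) = 19 - Y (M(Y) = -2 + (21 - Y) = 19 - Y)
d(W) = -10*W
J = -227/3 (J = -10*6 - (19 - (3/9 - 5*(-3)/5)) = -60 - (19 - (3*(⅑) + 15*(⅕))) = -60 - (19 - (⅓ + 3)) = -60 - (19 - 1*10/3) = -60 - (19 - 10/3) = -60 - 1*47/3 = -60 - 47/3 = -227/3 ≈ -75.667)
1/J = 1/(-227/3) = -3/227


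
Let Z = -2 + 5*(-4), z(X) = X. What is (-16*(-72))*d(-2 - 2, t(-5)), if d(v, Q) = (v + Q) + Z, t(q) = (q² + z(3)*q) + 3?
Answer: -14976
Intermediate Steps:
Z = -22 (Z = -2 - 20 = -22)
t(q) = 3 + q² + 3*q (t(q) = (q² + 3*q) + 3 = 3 + q² + 3*q)
d(v, Q) = -22 + Q + v (d(v, Q) = (v + Q) - 22 = (Q + v) - 22 = -22 + Q + v)
(-16*(-72))*d(-2 - 2, t(-5)) = (-16*(-72))*(-22 + (3 + (-5)² + 3*(-5)) + (-2 - 2)) = 1152*(-22 + (3 + 25 - 15) - 4) = 1152*(-22 + 13 - 4) = 1152*(-13) = -14976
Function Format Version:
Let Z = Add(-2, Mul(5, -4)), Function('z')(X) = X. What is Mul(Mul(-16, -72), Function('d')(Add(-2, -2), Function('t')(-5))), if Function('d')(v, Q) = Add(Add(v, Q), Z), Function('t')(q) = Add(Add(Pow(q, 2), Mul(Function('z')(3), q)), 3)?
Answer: -14976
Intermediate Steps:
Z = -22 (Z = Add(-2, -20) = -22)
Function('t')(q) = Add(3, Pow(q, 2), Mul(3, q)) (Function('t')(q) = Add(Add(Pow(q, 2), Mul(3, q)), 3) = Add(3, Pow(q, 2), Mul(3, q)))
Function('d')(v, Q) = Add(-22, Q, v) (Function('d')(v, Q) = Add(Add(v, Q), -22) = Add(Add(Q, v), -22) = Add(-22, Q, v))
Mul(Mul(-16, -72), Function('d')(Add(-2, -2), Function('t')(-5))) = Mul(Mul(-16, -72), Add(-22, Add(3, Pow(-5, 2), Mul(3, -5)), Add(-2, -2))) = Mul(1152, Add(-22, Add(3, 25, -15), -4)) = Mul(1152, Add(-22, 13, -4)) = Mul(1152, -13) = -14976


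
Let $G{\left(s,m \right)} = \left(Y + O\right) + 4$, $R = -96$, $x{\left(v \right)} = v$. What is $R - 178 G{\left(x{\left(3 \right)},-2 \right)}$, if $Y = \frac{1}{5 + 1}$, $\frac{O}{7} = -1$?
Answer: $\frac{1225}{3} \approx 408.33$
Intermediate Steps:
$O = -7$ ($O = 7 \left(-1\right) = -7$)
$Y = \frac{1}{6} \approx 0.16667$
$G{\left(s,m \right)} = - \frac{17}{6}$ ($G{\left(s,m \right)} = \left(\frac{1}{6} - 7\right) + 4 = - \frac{41}{6} + 4 = - \frac{17}{6}$)
$R - 178 G{\left(x{\left(3 \right)},-2 \right)} = -96 - - \frac{1513}{3} = -96 + \frac{1513}{3} = \frac{1225}{3}$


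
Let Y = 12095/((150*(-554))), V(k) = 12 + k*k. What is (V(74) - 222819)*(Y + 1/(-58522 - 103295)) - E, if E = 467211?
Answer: -390480646349269/896466180 ≈ -4.3558e+5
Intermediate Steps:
V(k) = 12 + k²
Y = -2419/16620 (Y = 12095/(-83100) = 12095*(-1/83100) = -2419/16620 ≈ -0.14555)
(V(74) - 222819)*(Y + 1/(-58522 - 103295)) - E = ((12 + 74²) - 222819)*(-2419/16620 + 1/(-58522 - 103295)) - 1*467211 = ((12 + 5476) - 222819)*(-2419/16620 + 1/(-161817)) - 467211 = (5488 - 222819)*(-2419/16620 - 1/161817) - 467211 = -217331*(-130483981/896466180) - 467211 = 28358214074711/896466180 - 467211 = -390480646349269/896466180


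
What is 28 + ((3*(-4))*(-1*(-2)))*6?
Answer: -116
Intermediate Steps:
28 + ((3*(-4))*(-1*(-2)))*6 = 28 - 12*2*6 = 28 - 24*6 = 28 - 144 = -116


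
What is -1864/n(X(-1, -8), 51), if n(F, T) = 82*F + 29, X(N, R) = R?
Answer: 1864/627 ≈ 2.9729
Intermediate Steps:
n(F, T) = 29 + 82*F
-1864/n(X(-1, -8), 51) = -1864/(29 + 82*(-8)) = -1864/(29 - 656) = -1864/(-627) = -1864*(-1/627) = 1864/627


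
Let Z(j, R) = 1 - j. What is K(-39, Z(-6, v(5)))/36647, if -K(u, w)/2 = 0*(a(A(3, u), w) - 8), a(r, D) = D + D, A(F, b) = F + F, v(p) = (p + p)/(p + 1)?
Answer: 0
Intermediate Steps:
v(p) = 2*p/(1 + p) (v(p) = (2*p)/(1 + p) = 2*p/(1 + p))
A(F, b) = 2*F
a(r, D) = 2*D
K(u, w) = 0 (K(u, w) = -0*(2*w - 8) = -0*(-8 + 2*w) = -2*0 = 0)
K(-39, Z(-6, v(5)))/36647 = 0/36647 = 0*(1/36647) = 0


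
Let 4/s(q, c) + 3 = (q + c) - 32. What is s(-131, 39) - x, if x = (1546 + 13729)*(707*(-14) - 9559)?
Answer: 37745120721/127 ≈ 2.9721e+8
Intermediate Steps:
s(q, c) = 4/(-35 + c + q) (s(q, c) = 4/(-3 + ((q + c) - 32)) = 4/(-3 + ((c + q) - 32)) = 4/(-3 + (-32 + c + q)) = 4/(-35 + c + q))
x = -297205675 (x = 15275*(-9898 - 9559) = 15275*(-19457) = -297205675)
s(-131, 39) - x = 4/(-35 + 39 - 131) - 1*(-297205675) = 4/(-127) + 297205675 = 4*(-1/127) + 297205675 = -4/127 + 297205675 = 37745120721/127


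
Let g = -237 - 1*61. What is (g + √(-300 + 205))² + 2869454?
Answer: 2958163 - 596*I*√95 ≈ 2.9582e+6 - 5809.1*I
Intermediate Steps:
g = -298 (g = -237 - 61 = -298)
(g + √(-300 + 205))² + 2869454 = (-298 + √(-300 + 205))² + 2869454 = (-298 + √(-95))² + 2869454 = (-298 + I*√95)² + 2869454 = 2869454 + (-298 + I*√95)²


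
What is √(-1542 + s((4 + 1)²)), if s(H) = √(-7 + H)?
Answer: √(-1542 + 3*√2) ≈ 39.214*I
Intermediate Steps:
√(-1542 + s((4 + 1)²)) = √(-1542 + √(-7 + (4 + 1)²)) = √(-1542 + √(-7 + 5²)) = √(-1542 + √(-7 + 25)) = √(-1542 + √18) = √(-1542 + 3*√2)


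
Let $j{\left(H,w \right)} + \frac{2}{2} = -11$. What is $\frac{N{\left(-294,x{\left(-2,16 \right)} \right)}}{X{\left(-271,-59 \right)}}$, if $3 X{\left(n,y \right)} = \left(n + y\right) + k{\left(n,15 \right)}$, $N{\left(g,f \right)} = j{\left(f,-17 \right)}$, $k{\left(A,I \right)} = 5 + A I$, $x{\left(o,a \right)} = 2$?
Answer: $\frac{18}{2195} \approx 0.0082005$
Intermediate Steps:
$j{\left(H,w \right)} = -12$ ($j{\left(H,w \right)} = -1 - 11 = -12$)
$N{\left(g,f \right)} = -12$
$X{\left(n,y \right)} = \frac{5}{3} + \frac{y}{3} + \frac{16 n}{3}$ ($X{\left(n,y \right)} = \frac{\left(n + y\right) + \left(5 + n 15\right)}{3} = \frac{\left(n + y\right) + \left(5 + 15 n\right)}{3} = \frac{5 + y + 16 n}{3} = \frac{5}{3} + \frac{y}{3} + \frac{16 n}{3}$)
$\frac{N{\left(-294,x{\left(-2,16 \right)} \right)}}{X{\left(-271,-59 \right)}} = - \frac{12}{\frac{5}{3} + \frac{1}{3} \left(-59\right) + \frac{16}{3} \left(-271\right)} = - \frac{12}{\frac{5}{3} - \frac{59}{3} - \frac{4336}{3}} = - \frac{12}{- \frac{4390}{3}} = \left(-12\right) \left(- \frac{3}{4390}\right) = \frac{18}{2195}$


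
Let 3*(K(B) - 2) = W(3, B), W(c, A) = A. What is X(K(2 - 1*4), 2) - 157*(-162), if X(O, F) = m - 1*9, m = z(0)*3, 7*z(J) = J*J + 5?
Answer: 177990/7 ≈ 25427.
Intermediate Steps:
z(J) = 5/7 + J²/7 (z(J) = (J*J + 5)/7 = (J² + 5)/7 = (5 + J²)/7 = 5/7 + J²/7)
K(B) = 2 + B/3
m = 15/7 (m = (5/7 + (⅐)*0²)*3 = (5/7 + (⅐)*0)*3 = (5/7 + 0)*3 = (5/7)*3 = 15/7 ≈ 2.1429)
X(O, F) = -48/7 (X(O, F) = 15/7 - 1*9 = 15/7 - 9 = -48/7)
X(K(2 - 1*4), 2) - 157*(-162) = -48/7 - 157*(-162) = -48/7 + 25434 = 177990/7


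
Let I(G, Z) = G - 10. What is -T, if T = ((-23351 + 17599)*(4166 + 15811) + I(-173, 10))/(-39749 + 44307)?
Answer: 114907887/4558 ≈ 25210.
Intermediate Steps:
I(G, Z) = -10 + G
T = -114907887/4558 (T = ((-23351 + 17599)*(4166 + 15811) + (-10 - 173))/(-39749 + 44307) = (-5752*19977 - 183)/4558 = (-114907704 - 183)*(1/4558) = -114907887*1/4558 = -114907887/4558 ≈ -25210.)
-T = -1*(-114907887/4558) = 114907887/4558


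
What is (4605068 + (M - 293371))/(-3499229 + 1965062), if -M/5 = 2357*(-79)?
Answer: -5242712/1534167 ≈ -3.4173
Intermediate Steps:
M = 931015 (M = -11785*(-79) = -5*(-186203) = 931015)
(4605068 + (M - 293371))/(-3499229 + 1965062) = (4605068 + (931015 - 293371))/(-3499229 + 1965062) = (4605068 + 637644)/(-1534167) = 5242712*(-1/1534167) = -5242712/1534167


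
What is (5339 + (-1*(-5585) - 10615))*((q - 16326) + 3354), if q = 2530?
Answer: -3226578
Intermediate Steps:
(5339 + (-1*(-5585) - 10615))*((q - 16326) + 3354) = (5339 + (-1*(-5585) - 10615))*((2530 - 16326) + 3354) = (5339 + (5585 - 10615))*(-13796 + 3354) = (5339 - 5030)*(-10442) = 309*(-10442) = -3226578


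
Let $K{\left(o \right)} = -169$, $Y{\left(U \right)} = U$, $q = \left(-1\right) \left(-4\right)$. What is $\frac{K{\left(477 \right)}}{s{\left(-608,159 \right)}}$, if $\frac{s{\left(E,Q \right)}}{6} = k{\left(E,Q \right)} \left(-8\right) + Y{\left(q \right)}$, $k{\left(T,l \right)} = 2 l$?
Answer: $\frac{169}{15240} \approx 0.011089$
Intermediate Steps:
$q = 4$
$s{\left(E,Q \right)} = 24 - 96 Q$ ($s{\left(E,Q \right)} = 6 \left(2 Q \left(-8\right) + 4\right) = 6 \left(- 16 Q + 4\right) = 6 \left(4 - 16 Q\right) = 24 - 96 Q$)
$\frac{K{\left(477 \right)}}{s{\left(-608,159 \right)}} = - \frac{169}{24 - 15264} = - \frac{169}{-15240} = \left(-169\right) \left(- \frac{1}{15240}\right) = \frac{169}{15240}$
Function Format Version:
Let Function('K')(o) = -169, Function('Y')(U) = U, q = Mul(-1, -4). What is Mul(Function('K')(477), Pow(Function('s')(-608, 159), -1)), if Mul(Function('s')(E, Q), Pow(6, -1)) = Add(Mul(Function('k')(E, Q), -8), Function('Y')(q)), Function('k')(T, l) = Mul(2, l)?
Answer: Rational(169, 15240) ≈ 0.011089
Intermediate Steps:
q = 4
Function('s')(E, Q) = Add(24, Mul(-96, Q)) (Function('s')(E, Q) = Mul(6, Add(Mul(Mul(2, Q), -8), 4)) = Mul(6, Add(Mul(-16, Q), 4)) = Mul(6, Add(4, Mul(-16, Q))) = Add(24, Mul(-96, Q)))
Mul(Function('K')(477), Pow(Function('s')(-608, 159), -1)) = Mul(-169, Pow(Add(24, Mul(-96, 159)), -1)) = Mul(-169, Pow(Add(24, -15264), -1)) = Mul(-169, Pow(-15240, -1)) = Mul(-169, Rational(-1, 15240)) = Rational(169, 15240)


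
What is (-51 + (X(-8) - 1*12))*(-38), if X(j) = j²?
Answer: -38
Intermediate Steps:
(-51 + (X(-8) - 1*12))*(-38) = (-51 + ((-8)² - 1*12))*(-38) = (-51 + (64 - 12))*(-38) = (-51 + 52)*(-38) = 1*(-38) = -38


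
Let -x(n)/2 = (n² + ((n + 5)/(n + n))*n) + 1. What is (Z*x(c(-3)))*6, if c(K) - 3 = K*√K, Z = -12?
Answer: -1872 - 2808*I*√3 ≈ -1872.0 - 4863.6*I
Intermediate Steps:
c(K) = 3 + K^(3/2) (c(K) = 3 + K*√K = 3 + K^(3/2))
x(n) = -7 - n - 2*n² (x(n) = -2*((n² + ((n + 5)/(n + n))*n) + 1) = -2*((n² + ((5 + n)/((2*n)))*n) + 1) = -2*((n² + ((5 + n)*(1/(2*n)))*n) + 1) = -2*((n² + ((5 + n)/(2*n))*n) + 1) = -2*((n² + (5/2 + n/2)) + 1) = -2*((5/2 + n² + n/2) + 1) = -2*(7/2 + n² + n/2) = -7 - n - 2*n²)
(Z*x(c(-3)))*6 = -12*(-7 - (3 + (-3)^(3/2)) - 2*(3 + (-3)^(3/2))²)*6 = -12*(-7 - (3 - 3*I*√3) - 2*(3 - 3*I*√3)²)*6 = -12*(-7 + (-3 + 3*I*√3) - 2*(3 - 3*I*√3)²)*6 = -12*(-10 - 2*(3 - 3*I*√3)² + 3*I*√3)*6 = (120 + 24*(3 - 3*I*√3)² - 36*I*√3)*6 = 720 + 144*(3 - 3*I*√3)² - 216*I*√3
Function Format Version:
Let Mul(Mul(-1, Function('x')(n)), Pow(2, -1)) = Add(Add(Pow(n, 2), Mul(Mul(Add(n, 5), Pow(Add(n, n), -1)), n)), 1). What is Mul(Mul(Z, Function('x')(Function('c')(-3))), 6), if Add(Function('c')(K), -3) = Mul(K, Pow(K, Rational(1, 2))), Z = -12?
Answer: Add(-1872, Mul(-2808, I, Pow(3, Rational(1, 2)))) ≈ Add(-1872.0, Mul(-4863.6, I))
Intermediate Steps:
Function('c')(K) = Add(3, Pow(K, Rational(3, 2))) (Function('c')(K) = Add(3, Mul(K, Pow(K, Rational(1, 2)))) = Add(3, Pow(K, Rational(3, 2))))
Function('x')(n) = Add(-7, Mul(-1, n), Mul(-2, Pow(n, 2))) (Function('x')(n) = Mul(-2, Add(Add(Pow(n, 2), Mul(Mul(Add(n, 5), Pow(Add(n, n), -1)), n)), 1)) = Mul(-2, Add(Add(Pow(n, 2), Mul(Mul(Add(5, n), Pow(Mul(2, n), -1)), n)), 1)) = Mul(-2, Add(Add(Pow(n, 2), Mul(Mul(Add(5, n), Mul(Rational(1, 2), Pow(n, -1))), n)), 1)) = Mul(-2, Add(Add(Pow(n, 2), Mul(Mul(Rational(1, 2), Pow(n, -1), Add(5, n)), n)), 1)) = Mul(-2, Add(Add(Pow(n, 2), Add(Rational(5, 2), Mul(Rational(1, 2), n))), 1)) = Mul(-2, Add(Add(Rational(5, 2), Pow(n, 2), Mul(Rational(1, 2), n)), 1)) = Mul(-2, Add(Rational(7, 2), Pow(n, 2), Mul(Rational(1, 2), n))) = Add(-7, Mul(-1, n), Mul(-2, Pow(n, 2))))
Mul(Mul(Z, Function('x')(Function('c')(-3))), 6) = Mul(Mul(-12, Add(-7, Mul(-1, Add(3, Pow(-3, Rational(3, 2)))), Mul(-2, Pow(Add(3, Pow(-3, Rational(3, 2))), 2)))), 6) = Mul(Mul(-12, Add(-7, Mul(-1, Add(3, Mul(-3, I, Pow(3, Rational(1, 2))))), Mul(-2, Pow(Add(3, Mul(-3, I, Pow(3, Rational(1, 2)))), 2)))), 6) = Mul(Mul(-12, Add(-7, Add(-3, Mul(3, I, Pow(3, Rational(1, 2)))), Mul(-2, Pow(Add(3, Mul(-3, I, Pow(3, Rational(1, 2)))), 2)))), 6) = Mul(Mul(-12, Add(-10, Mul(-2, Pow(Add(3, Mul(-3, I, Pow(3, Rational(1, 2)))), 2)), Mul(3, I, Pow(3, Rational(1, 2))))), 6) = Mul(Add(120, Mul(24, Pow(Add(3, Mul(-3, I, Pow(3, Rational(1, 2)))), 2)), Mul(-36, I, Pow(3, Rational(1, 2)))), 6) = Add(720, Mul(144, Pow(Add(3, Mul(-3, I, Pow(3, Rational(1, 2)))), 2)), Mul(-216, I, Pow(3, Rational(1, 2))))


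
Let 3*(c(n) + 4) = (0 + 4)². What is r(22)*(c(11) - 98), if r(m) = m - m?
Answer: 0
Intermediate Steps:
r(m) = 0
c(n) = 4/3 (c(n) = -4 + (0 + 4)²/3 = -4 + (⅓)*4² = -4 + (⅓)*16 = -4 + 16/3 = 4/3)
r(22)*(c(11) - 98) = 0*(4/3 - 98) = 0*(-290/3) = 0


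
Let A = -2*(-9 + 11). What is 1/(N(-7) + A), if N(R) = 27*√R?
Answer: -4/5119 - 27*I*√7/5119 ≈ -0.0007814 - 0.013955*I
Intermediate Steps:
A = -4 (A = -2*2 = -4)
1/(N(-7) + A) = 1/(27*√(-7) - 4) = 1/(27*(I*√7) - 4) = 1/(27*I*√7 - 4) = 1/(-4 + 27*I*√7)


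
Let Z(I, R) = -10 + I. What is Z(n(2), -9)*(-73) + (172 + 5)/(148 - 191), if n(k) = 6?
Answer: 12379/43 ≈ 287.88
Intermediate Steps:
Z(n(2), -9)*(-73) + (172 + 5)/(148 - 191) = (-10 + 6)*(-73) + (172 + 5)/(148 - 191) = -4*(-73) + 177/(-43) = 292 + 177*(-1/43) = 292 - 177/43 = 12379/43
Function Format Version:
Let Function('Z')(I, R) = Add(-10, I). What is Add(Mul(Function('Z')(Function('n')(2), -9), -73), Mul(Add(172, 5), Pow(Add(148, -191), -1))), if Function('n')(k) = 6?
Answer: Rational(12379, 43) ≈ 287.88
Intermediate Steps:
Add(Mul(Function('Z')(Function('n')(2), -9), -73), Mul(Add(172, 5), Pow(Add(148, -191), -1))) = Add(Mul(Add(-10, 6), -73), Mul(Add(172, 5), Pow(Add(148, -191), -1))) = Add(Mul(-4, -73), Mul(177, Pow(-43, -1))) = Add(292, Mul(177, Rational(-1, 43))) = Add(292, Rational(-177, 43)) = Rational(12379, 43)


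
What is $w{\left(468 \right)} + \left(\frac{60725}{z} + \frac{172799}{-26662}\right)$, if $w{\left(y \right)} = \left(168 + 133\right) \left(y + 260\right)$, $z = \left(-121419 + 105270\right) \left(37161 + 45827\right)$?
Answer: $\frac{559255998301018121}{2552264155596} \approx 2.1912 \cdot 10^{5}$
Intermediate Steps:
$z = -1340173212$ ($z = \left(-16149\right) 82988 = -1340173212$)
$w{\left(y \right)} = 78260 + 301 y$ ($w{\left(y \right)} = 301 \left(260 + y\right) = 78260 + 301 y$)
$w{\left(468 \right)} + \left(\frac{60725}{z} + \frac{172799}{-26662}\right) = \left(78260 + 301 \cdot 468\right) + \left(\frac{60725}{-1340173212} + \frac{172799}{-26662}\right) = \left(78260 + 140868\right) + \left(60725 \left(- \frac{1}{1340173212}\right) + 172799 \left(- \frac{1}{26662}\right)\right) = 219128 - \frac{16541586422167}{2552264155596} = \frac{559255998301018121}{2552264155596}$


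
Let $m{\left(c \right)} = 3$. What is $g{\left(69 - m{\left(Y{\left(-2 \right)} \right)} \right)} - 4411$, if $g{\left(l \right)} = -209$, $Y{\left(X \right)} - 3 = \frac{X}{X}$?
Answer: $-4620$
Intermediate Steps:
$Y{\left(X \right)} = 4$ ($Y{\left(X \right)} = 3 + \frac{X}{X} = 3 + 1 = 4$)
$g{\left(69 - m{\left(Y{\left(-2 \right)} \right)} \right)} - 4411 = -209 - 4411 = -4620$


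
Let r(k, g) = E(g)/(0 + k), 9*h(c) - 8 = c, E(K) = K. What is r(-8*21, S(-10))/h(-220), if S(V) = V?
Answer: -15/5936 ≈ -0.0025270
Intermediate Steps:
h(c) = 8/9 + c/9
r(k, g) = g/k (r(k, g) = g/(0 + k) = g/k)
r(-8*21, S(-10))/h(-220) = (-10/((-8*21)))/(8/9 + (⅑)*(-220)) = (-10/(-168))/(8/9 - 220/9) = (-10*(-1/168))/(-212/9) = (5/84)*(-9/212) = -15/5936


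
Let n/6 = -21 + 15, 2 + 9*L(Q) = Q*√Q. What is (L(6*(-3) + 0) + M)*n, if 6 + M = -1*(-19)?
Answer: -460 + 216*I*√2 ≈ -460.0 + 305.47*I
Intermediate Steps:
L(Q) = -2/9 + Q^(3/2)/9 (L(Q) = -2/9 + (Q*√Q)/9 = -2/9 + Q^(3/2)/9)
n = -36 (n = 6*(-21 + 15) = 6*(-6) = -36)
M = 13 (M = -6 - 1*(-19) = -6 + 19 = 13)
(L(6*(-3) + 0) + M)*n = ((-2/9 + (6*(-3) + 0)^(3/2)/9) + 13)*(-36) = ((-2/9 + (-18 + 0)^(3/2)/9) + 13)*(-36) = ((-2/9 + (-18)^(3/2)/9) + 13)*(-36) = ((-2/9 + (-54*I*√2)/9) + 13)*(-36) = ((-2/9 - 6*I*√2) + 13)*(-36) = (115/9 - 6*I*√2)*(-36) = -460 + 216*I*√2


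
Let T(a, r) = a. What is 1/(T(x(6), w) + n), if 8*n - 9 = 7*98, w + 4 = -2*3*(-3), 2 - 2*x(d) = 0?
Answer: 8/703 ≈ 0.011380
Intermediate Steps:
x(d) = 1 (x(d) = 1 - 1/2*0 = 1 + 0 = 1)
w = 14 (w = -4 - 2*3*(-3) = -4 - 6*(-3) = -4 + 18 = 14)
n = 695/8 (n = 9/8 + (7*98)/8 = 9/8 + (1/8)*686 = 9/8 + 343/4 = 695/8 ≈ 86.875)
1/(T(x(6), w) + n) = 1/(1 + 695/8) = 1/(703/8) = 8/703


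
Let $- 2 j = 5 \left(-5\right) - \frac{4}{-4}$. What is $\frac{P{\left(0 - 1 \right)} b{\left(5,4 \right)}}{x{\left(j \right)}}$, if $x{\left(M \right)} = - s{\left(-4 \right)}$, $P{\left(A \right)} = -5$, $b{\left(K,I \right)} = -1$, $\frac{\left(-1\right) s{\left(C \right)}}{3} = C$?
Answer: $- \frac{5}{12} \approx -0.41667$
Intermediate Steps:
$s{\left(C \right)} = - 3 C$
$j = 12$ ($j = - \frac{5 \left(-5\right) - \frac{4}{-4}}{2} = - \frac{-25 - -1}{2} = - \frac{-25 + 1}{2} = \left(- \frac{1}{2}\right) \left(-24\right) = 12$)
$x{\left(M \right)} = -12$ ($x{\left(M \right)} = - \left(-3\right) \left(-4\right) = \left(-1\right) 12 = -12$)
$\frac{P{\left(0 - 1 \right)} b{\left(5,4 \right)}}{x{\left(j \right)}} = \frac{\left(-5\right) \left(-1\right)}{-12} = 5 \left(- \frac{1}{12}\right) = - \frac{5}{12}$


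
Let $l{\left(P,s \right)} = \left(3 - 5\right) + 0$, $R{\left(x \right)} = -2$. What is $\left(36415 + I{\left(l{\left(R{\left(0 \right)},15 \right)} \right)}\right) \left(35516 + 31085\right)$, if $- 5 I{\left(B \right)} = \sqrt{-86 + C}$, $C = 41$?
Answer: $2425275415 - \frac{199803 i \sqrt{5}}{5} \approx 2.4253 \cdot 10^{9} - 89355.0 i$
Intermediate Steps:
$l{\left(P,s \right)} = -2$ ($l{\left(P,s \right)} = -2 + 0 = -2$)
$I{\left(B \right)} = - \frac{3 i \sqrt{5}}{5}$ ($I{\left(B \right)} = - \frac{\sqrt{-86 + 41}}{5} = - \frac{\sqrt{-45}}{5} = - \frac{3 i \sqrt{5}}{5}$)
$\left(36415 + I{\left(l{\left(R{\left(0 \right)},15 \right)} \right)}\right) \left(35516 + 31085\right) = \left(36415 - \frac{3 i \sqrt{5}}{5}\right) \left(35516 + 31085\right) = \left(36415 - \frac{3 i \sqrt{5}}{5}\right) 66601 = 2425275415 - \frac{199803 i \sqrt{5}}{5}$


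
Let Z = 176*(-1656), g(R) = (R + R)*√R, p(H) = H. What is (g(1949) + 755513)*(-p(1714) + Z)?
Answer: -221493746210 - 1142776660*√1949 ≈ -2.7194e+11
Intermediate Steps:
g(R) = 2*R^(3/2) (g(R) = (2*R)*√R = 2*R^(3/2))
Z = -291456
(g(1949) + 755513)*(-p(1714) + Z) = (2*1949^(3/2) + 755513)*(-1*1714 - 291456) = (2*(1949*√1949) + 755513)*(-1714 - 291456) = (3898*√1949 + 755513)*(-293170) = (755513 + 3898*√1949)*(-293170) = -221493746210 - 1142776660*√1949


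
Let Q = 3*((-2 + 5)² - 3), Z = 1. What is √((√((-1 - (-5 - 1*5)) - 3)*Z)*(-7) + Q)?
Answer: √(18 - 7*√6) ≈ 0.92389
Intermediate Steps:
Q = 18 (Q = 3*(3² - 3) = 3*(9 - 3) = 3*6 = 18)
√((√((-1 - (-5 - 1*5)) - 3)*Z)*(-7) + Q) = √((√((-1 - (-5 - 1*5)) - 3)*1)*(-7) + 18) = √((√((-1 - (-5 - 5)) - 3)*1)*(-7) + 18) = √((√((-1 - 1*(-10)) - 3)*1)*(-7) + 18) = √((√((-1 + 10) - 3)*1)*(-7) + 18) = √((√(9 - 3)*1)*(-7) + 18) = √((√6*1)*(-7) + 18) = √(√6*(-7) + 18) = √(-7*√6 + 18) = √(18 - 7*√6)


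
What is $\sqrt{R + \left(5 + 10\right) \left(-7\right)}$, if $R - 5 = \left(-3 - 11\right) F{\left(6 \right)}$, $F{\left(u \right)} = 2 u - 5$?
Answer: $3 i \sqrt{22} \approx 14.071 i$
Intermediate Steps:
$F{\left(u \right)} = -5 + 2 u$
$R = -93$ ($R = 5 + \left(-3 - 11\right) \left(-5 + 2 \cdot 6\right) = 5 - 14 \left(-5 + 12\right) = 5 - 98 = -93$)
$\sqrt{R + \left(5 + 10\right) \left(-7\right)} = \sqrt{-93 + \left(5 + 10\right) \left(-7\right)} = \sqrt{-93 + 15 \left(-7\right)} = \sqrt{-93 - 105} = \sqrt{-198} = 3 i \sqrt{22}$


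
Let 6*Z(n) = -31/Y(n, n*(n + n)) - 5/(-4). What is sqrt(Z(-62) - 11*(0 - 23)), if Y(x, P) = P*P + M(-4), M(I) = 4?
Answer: sqrt(221142166795490061)/29552674 ≈ 15.913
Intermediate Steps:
Y(x, P) = 4 + P**2 (Y(x, P) = P*P + 4 = P**2 + 4 = 4 + P**2)
Z(n) = 5/24 - 31/(6*(4 + 4*n**4)) (Z(n) = (-31/(4 + (n*(n + n))**2) - 5/(-4))/6 = (-31/(4 + (n*(2*n))**2) - 5*(-1/4))/6 = (-31/(4 + (2*n**2)**2) + 5/4)/6 = (-31/(4 + 4*n**4) + 5/4)/6 = (5/4 - 31/(4 + 4*n**4))/6 = 5/24 - 31/(6*(4 + 4*n**4)))
sqrt(Z(-62) - 11*(0 - 23)) = sqrt((-26 + 5*(-62)**4)/(24*(1 + (-62)**4)) - 11*(0 - 23)) = sqrt((-26 + 5*14776336)/(24*(1 + 14776336)) - 11*(-23)) = sqrt((1/24)*(-26 + 73881680)/14776337 + 253) = sqrt((1/24)*(1/14776337)*73881654 + 253) = sqrt(12313609/59105348 + 253) = sqrt(14965966653/59105348) = sqrt(221142166795490061)/29552674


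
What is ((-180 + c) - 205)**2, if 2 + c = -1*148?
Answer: 286225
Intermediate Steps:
c = -150 (c = -2 - 1*148 = -2 - 148 = -150)
((-180 + c) - 205)**2 = ((-180 - 150) - 205)**2 = (-330 - 205)**2 = (-535)**2 = 286225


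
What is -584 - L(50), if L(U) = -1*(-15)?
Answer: -599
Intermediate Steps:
L(U) = 15
-584 - L(50) = -584 - 1*15 = -584 - 15 = -599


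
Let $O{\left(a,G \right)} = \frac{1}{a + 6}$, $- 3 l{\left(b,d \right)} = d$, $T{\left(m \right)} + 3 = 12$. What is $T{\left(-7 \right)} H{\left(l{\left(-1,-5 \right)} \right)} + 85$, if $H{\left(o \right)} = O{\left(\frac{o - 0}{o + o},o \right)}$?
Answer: $\frac{1123}{13} \approx 86.385$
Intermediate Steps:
$T{\left(m \right)} = 9$ ($T{\left(m \right)} = -3 + 12 = 9$)
$l{\left(b,d \right)} = - \frac{d}{3}$
$O{\left(a,G \right)} = \frac{1}{6 + a}$
$H{\left(o \right)} = \frac{2}{13}$ ($H{\left(o \right)} = \frac{1}{6 + \frac{o - 0}{o + o}} = \frac{1}{6 + \frac{o + 0}{2 o}} = \frac{1}{6 + o \frac{1}{2 o}} = \frac{1}{6 + \frac{1}{2}} = \frac{1}{\frac{13}{2}} = \frac{2}{13}$)
$T{\left(-7 \right)} H{\left(l{\left(-1,-5 \right)} \right)} + 85 = 9 \cdot \frac{2}{13} + 85 = \frac{18}{13} + 85 = \frac{1123}{13}$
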